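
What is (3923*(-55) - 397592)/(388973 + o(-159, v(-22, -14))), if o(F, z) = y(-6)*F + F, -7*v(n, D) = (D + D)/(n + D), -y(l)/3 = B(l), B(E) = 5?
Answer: -613357/391199 ≈ -1.5679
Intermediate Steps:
y(l) = -15 (y(l) = -3*5 = -15)
v(n, D) = -2*D/(7*(D + n)) (v(n, D) = -(D + D)/(7*(n + D)) = -2*D/(7*(D + n)))
o(F, z) = -14*F (o(F, z) = -15*F + F = -14*F)
(3923*(-55) - 397592)/(388973 + o(-159, v(-22, -14))) = (3923*(-55) - 397592)/(388973 - 14*(-159)) = (-215765 - 397592)/(388973 + 2226) = -613357/391199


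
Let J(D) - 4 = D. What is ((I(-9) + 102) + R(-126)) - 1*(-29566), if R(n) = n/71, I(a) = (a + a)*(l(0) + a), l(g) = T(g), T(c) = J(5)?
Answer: 2106302/71 ≈ 29666.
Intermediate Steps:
J(D) = 4 + D
T(c) = 9 (T(c) = 4 + 5 = 9)
l(g) = 9
I(a) = 2*a*(9 + a) (I(a) = (a + a)*(9 + a) = (2*a)*(9 + a) = 2*a*(9 + a))
R(n) = n/71 (R(n) = n*(1/71) = n/71)
((I(-9) + 102) + R(-126)) - 1*(-29566) = ((2*(-9)*(9 - 9) + 102) + (1/71)*(-126)) - 1*(-29566) = ((2*(-9)*0 + 102) - 126/71) + 29566 = ((0 + 102) - 126/71) + 29566 = (102 - 126/71) + 29566 = 7116/71 + 29566 = 2106302/71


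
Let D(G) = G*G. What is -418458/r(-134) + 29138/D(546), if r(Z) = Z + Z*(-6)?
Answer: -31182375667/49934430 ≈ -624.47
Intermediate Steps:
r(Z) = -5*Z (r(Z) = Z - 6*Z = -5*Z)
D(G) = G²
-418458/r(-134) + 29138/D(546) = -418458/((-5*(-134))) + 29138/(546²) = -418458/670 + 29138/298116 = -418458*1/670 + 29138*(1/298116) = -209229/335 + 14569/149058 = -31182375667/49934430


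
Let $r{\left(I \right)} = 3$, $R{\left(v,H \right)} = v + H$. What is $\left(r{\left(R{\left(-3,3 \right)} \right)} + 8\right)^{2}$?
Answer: $121$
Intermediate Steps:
$R{\left(v,H \right)} = H + v$
$\left(r{\left(R{\left(-3,3 \right)} \right)} + 8\right)^{2} = \left(3 + 8\right)^{2} = 11^{2} = 121$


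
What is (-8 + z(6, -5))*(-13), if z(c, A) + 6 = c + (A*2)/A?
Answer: 78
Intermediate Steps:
z(c, A) = -4 + c (z(c, A) = -6 + (c + (A*2)/A) = -6 + (c + (2*A)/A) = -6 + (c + 2) = -6 + (2 + c) = -4 + c)
(-8 + z(6, -5))*(-13) = (-8 + (-4 + 6))*(-13) = (-8 + 2)*(-13) = -6*(-13) = 78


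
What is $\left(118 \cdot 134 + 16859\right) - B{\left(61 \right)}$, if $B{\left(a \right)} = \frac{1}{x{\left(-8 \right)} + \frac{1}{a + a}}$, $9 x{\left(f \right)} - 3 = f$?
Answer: $\frac{19636369}{601} \approx 32673.0$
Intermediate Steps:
$x{\left(f \right)} = \frac{1}{3} + \frac{f}{9}$
$B{\left(a \right)} = \frac{1}{- \frac{5}{9} + \frac{1}{2 a}}$ ($B{\left(a \right)} = \frac{1}{\left(\frac{1}{3} + \frac{1}{9} \left(-8\right)\right) + \frac{1}{a + a}} = \frac{1}{\left(\frac{1}{3} - \frac{8}{9}\right) + \frac{1}{2 a}} = \frac{1}{- \frac{5}{9} + \frac{1}{2 a}}$)
$\left(118 \cdot 134 + 16859\right) - B{\left(61 \right)} = \left(118 \cdot 134 + 16859\right) - \left(-18\right) 61 \frac{1}{-9 + 10 \cdot 61} = \left(15812 + 16859\right) - \left(-18\right) 61 \frac{1}{-9 + 610} = 32671 - \left(-18\right) 61 \cdot \frac{1}{601} = 32671 - - \frac{1098}{601} = 32671 + \frac{1098}{601} = \frac{19636369}{601}$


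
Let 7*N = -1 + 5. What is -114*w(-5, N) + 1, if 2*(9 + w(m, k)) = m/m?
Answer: 970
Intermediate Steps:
N = 4/7 (N = (-1 + 5)/7 = (1/7)*4 = 4/7 ≈ 0.57143)
w(m, k) = -17/2 (w(m, k) = -9 + (m/m)/2 = -9 + (1/2)*1 = -9 + 1/2 = -17/2)
-114*w(-5, N) + 1 = -114*(-17/2) + 1 = 969 + 1 = 970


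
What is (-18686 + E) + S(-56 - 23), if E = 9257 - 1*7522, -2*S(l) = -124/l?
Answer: -1339191/79 ≈ -16952.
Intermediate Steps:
S(l) = 62/l (S(l) = -(-62)/l = 62/l)
E = 1735 (E = 9257 - 7522 = 1735)
(-18686 + E) + S(-56 - 23) = (-18686 + 1735) + 62/(-56 - 23) = -16951 + 62/(-79) = -16951 + 62*(-1/79) = -16951 - 62/79 = -1339191/79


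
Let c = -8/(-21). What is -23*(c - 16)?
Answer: 7544/21 ≈ 359.24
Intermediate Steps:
c = 8/21 (c = -8*(-1/21) = 8/21 ≈ 0.38095)
-23*(c - 16) = -23*(8/21 - 16) = -23*(-328/21) = 7544/21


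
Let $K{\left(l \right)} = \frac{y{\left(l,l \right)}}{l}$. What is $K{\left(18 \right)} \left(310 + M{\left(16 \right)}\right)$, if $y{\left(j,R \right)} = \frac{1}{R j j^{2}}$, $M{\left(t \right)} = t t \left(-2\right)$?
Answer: $- \frac{101}{944784} \approx -0.0001069$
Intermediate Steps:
$M{\left(t \right)} = - 2 t^{2}$ ($M{\left(t \right)} = t^{2} \left(-2\right) = - 2 t^{2}$)
$y{\left(j,R \right)} = \frac{1}{R j^{3}}$
$K{\left(l \right)} = \frac{1}{l^{5}}$ ($K{\left(l \right)} = \frac{\frac{1}{l} \frac{1}{l^{3}}}{l} = \frac{1}{l^{4} l} = \frac{1}{l^{5}}$)
$K{\left(18 \right)} \left(310 + M{\left(16 \right)}\right) = \frac{310 - 2 \cdot 16^{2}}{1889568} = \frac{310 - 512}{1889568} = \frac{1}{1889568} \left(-202\right) = - \frac{101}{944784}$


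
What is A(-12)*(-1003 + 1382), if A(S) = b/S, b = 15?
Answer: -1895/4 ≈ -473.75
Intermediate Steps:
A(S) = 15/S
A(-12)*(-1003 + 1382) = (15/(-12))*(-1003 + 1382) = (15*(-1/12))*379 = -5/4*379 = -1895/4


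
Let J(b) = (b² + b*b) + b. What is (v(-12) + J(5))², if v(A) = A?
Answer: 1849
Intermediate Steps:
J(b) = b + 2*b² (J(b) = (b² + b²) + b = 2*b² + b = b + 2*b²)
(v(-12) + J(5))² = (-12 + 5*(1 + 2*5))² = (-12 + 5*(1 + 10))² = (-12 + 5*11)² = (-12 + 55)² = 43² = 1849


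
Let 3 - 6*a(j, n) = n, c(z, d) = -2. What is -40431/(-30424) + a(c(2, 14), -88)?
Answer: 1505585/91272 ≈ 16.496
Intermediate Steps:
a(j, n) = ½ - n/6
-40431/(-30424) + a(c(2, 14), -88) = -40431/(-30424) + (½ - ⅙*(-88)) = -40431*(-1/30424) + (½ + 44/3) = 40431/30424 + 91/6 = 1505585/91272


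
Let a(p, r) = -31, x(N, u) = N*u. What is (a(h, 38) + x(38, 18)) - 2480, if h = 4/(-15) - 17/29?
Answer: -1827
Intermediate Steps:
h = -371/435 (h = 4*(-1/15) - 17*1/29 = -4/15 - 17/29 = -371/435 ≈ -0.85287)
(a(h, 38) + x(38, 18)) - 2480 = (-31 + 38*18) - 2480 = (-31 + 684) - 2480 = 653 - 2480 = -1827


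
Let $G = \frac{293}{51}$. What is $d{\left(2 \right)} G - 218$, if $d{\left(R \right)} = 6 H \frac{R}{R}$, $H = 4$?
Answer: $- \frac{1362}{17} \approx -80.118$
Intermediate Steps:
$d{\left(R \right)} = 24$ ($d{\left(R \right)} = 6 \cdot 4 \frac{R}{R} = 24 \cdot 1 = 24$)
$G = \frac{293}{51}$ ($G = 293 \cdot \frac{1}{51} = \frac{293}{51} \approx 5.7451$)
$d{\left(2 \right)} G - 218 = 24 \cdot \frac{293}{51} - 218 = \frac{2344}{17} - 218 = - \frac{1362}{17}$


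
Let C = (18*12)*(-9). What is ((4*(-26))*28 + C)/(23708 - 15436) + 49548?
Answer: 51232025/1034 ≈ 49547.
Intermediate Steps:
C = -1944 (C = 216*(-9) = -1944)
((4*(-26))*28 + C)/(23708 - 15436) + 49548 = ((4*(-26))*28 - 1944)/(23708 - 15436) + 49548 = (-104*28 - 1944)/8272 + 49548 = (-2912 - 1944)*(1/8272) + 49548 = -4856*1/8272 + 49548 = -607/1034 + 49548 = 51232025/1034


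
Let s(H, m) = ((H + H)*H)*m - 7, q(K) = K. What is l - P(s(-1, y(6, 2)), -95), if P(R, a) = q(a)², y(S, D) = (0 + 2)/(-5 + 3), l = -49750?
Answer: -58775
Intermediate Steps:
y(S, D) = -1 (y(S, D) = 2/(-2) = 2*(-½) = -1)
s(H, m) = -7 + 2*m*H² (s(H, m) = ((2*H)*H)*m - 7 = (2*H²)*m - 7 = 2*m*H² - 7 = -7 + 2*m*H²)
P(R, a) = a²
l - P(s(-1, y(6, 2)), -95) = -49750 - 1*(-95)² = -49750 - 1*9025 = -49750 - 9025 = -58775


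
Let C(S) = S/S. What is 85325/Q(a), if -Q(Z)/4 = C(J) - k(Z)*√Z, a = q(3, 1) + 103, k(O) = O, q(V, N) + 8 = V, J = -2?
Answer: 85325/3764764 + 29266475*√2/1882382 ≈ 22.010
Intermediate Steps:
q(V, N) = -8 + V
a = 98 (a = (-8 + 3) + 103 = -5 + 103 = 98)
C(S) = 1
Q(Z) = -4 + 4*Z^(3/2) (Q(Z) = -4*(1 - Z*√Z) = -4*(1 - Z^(3/2)) = -4 + 4*Z^(3/2))
85325/Q(a) = 85325/(-4 + 4*98^(3/2)) = 85325/(-4 + 4*(686*√2)) = 85325/(-4 + 2744*√2)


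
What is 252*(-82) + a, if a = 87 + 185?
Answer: -20392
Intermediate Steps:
a = 272
252*(-82) + a = 252*(-82) + 272 = -20664 + 272 = -20392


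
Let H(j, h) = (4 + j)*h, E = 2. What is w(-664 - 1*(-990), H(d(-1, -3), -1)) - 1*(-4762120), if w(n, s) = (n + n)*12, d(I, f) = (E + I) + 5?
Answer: 4769944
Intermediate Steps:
d(I, f) = 7 + I (d(I, f) = (2 + I) + 5 = 7 + I)
H(j, h) = h*(4 + j)
w(n, s) = 24*n (w(n, s) = (2*n)*12 = 24*n)
w(-664 - 1*(-990), H(d(-1, -3), -1)) - 1*(-4762120) = 24*(-664 - 1*(-990)) - 1*(-4762120) = 24*(-664 + 990) + 4762120 = 24*326 + 4762120 = 7824 + 4762120 = 4769944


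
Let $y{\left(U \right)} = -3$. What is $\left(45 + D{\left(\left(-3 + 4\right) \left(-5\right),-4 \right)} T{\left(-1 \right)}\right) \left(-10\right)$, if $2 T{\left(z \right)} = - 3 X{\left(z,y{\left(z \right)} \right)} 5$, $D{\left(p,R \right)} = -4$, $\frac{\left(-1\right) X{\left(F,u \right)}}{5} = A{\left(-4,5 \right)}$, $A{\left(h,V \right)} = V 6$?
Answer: $44550$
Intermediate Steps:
$A{\left(h,V \right)} = 6 V$
$X{\left(F,u \right)} = -150$ ($X{\left(F,u \right)} = - 5 \cdot 6 \cdot 5 = \left(-5\right) 30 = -150$)
$T{\left(z \right)} = 1125$ ($T{\left(z \right)} = \frac{\left(-3\right) \left(-150\right) 5}{2} = \frac{450 \cdot 5}{2} = \frac{1}{2} \cdot 2250 = 1125$)
$\left(45 + D{\left(\left(-3 + 4\right) \left(-5\right),-4 \right)} T{\left(-1 \right)}\right) \left(-10\right) = \left(45 - 4500\right) \left(-10\right) = \left(-4455\right) \left(-10\right) = 44550$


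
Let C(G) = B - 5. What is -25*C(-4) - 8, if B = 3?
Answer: 42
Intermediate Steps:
C(G) = -2 (C(G) = 3 - 5 = -2)
-25*C(-4) - 8 = -25*(-2) - 8 = 50 - 8 = 42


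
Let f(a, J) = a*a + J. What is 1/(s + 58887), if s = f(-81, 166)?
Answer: 1/65614 ≈ 1.5241e-5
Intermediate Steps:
f(a, J) = J + a² (f(a, J) = a² + J = J + a²)
s = 6727 (s = 166 + (-81)² = 166 + 6561 = 6727)
1/(s + 58887) = 1/(6727 + 58887) = 1/65614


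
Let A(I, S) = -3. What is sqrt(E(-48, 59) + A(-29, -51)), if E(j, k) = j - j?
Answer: I*sqrt(3) ≈ 1.732*I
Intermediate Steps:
E(j, k) = 0
sqrt(E(-48, 59) + A(-29, -51)) = sqrt(0 - 3) = sqrt(-3) = I*sqrt(3)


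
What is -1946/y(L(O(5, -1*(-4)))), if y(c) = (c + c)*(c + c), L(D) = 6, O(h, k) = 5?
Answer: -973/72 ≈ -13.514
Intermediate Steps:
y(c) = 4*c² (y(c) = (2*c)*(2*c) = 4*c²)
-1946/y(L(O(5, -1*(-4)))) = -1946/(4*6²) = -1946/(4*36) = -1946/144 = -1946*1/144 = -973/72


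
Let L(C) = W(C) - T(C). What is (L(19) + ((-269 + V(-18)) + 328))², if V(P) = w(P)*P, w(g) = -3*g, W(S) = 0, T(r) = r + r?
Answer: 904401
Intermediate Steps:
T(r) = 2*r
L(C) = -2*C (L(C) = 0 - 2*C = -2*C)
V(P) = -3*P² (V(P) = (-3*P)*P = -3*P²)
(L(19) + ((-269 + V(-18)) + 328))² = (-2*19 + ((-269 - 3*(-18)²) + 328))² = (-38 + ((-269 - 3*324) + 328))² = (-38 + ((-269 - 972) + 328))² = (-38 + (-1241 + 328))² = (-38 - 913)² = (-951)² = 904401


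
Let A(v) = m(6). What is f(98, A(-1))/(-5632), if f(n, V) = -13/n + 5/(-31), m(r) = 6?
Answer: 893/17110016 ≈ 5.2192e-5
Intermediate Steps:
A(v) = 6
f(n, V) = -5/31 - 13/n (f(n, V) = -13/n + 5*(-1/31) = -13/n - 5/31 = -5/31 - 13/n)
f(98, A(-1))/(-5632) = (-5/31 - 13/98)/(-5632) = (-5/31 - 13*1/98)*(-1/5632) = (-5/31 - 13/98)*(-1/5632) = -893/3038*(-1/5632) = 893/17110016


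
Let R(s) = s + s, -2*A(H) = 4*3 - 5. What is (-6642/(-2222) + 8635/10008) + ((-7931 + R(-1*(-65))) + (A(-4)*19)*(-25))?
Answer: -68210463935/11118888 ≈ -6134.6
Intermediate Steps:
A(H) = -7/2 (A(H) = -(4*3 - 5)/2 = -(12 - 5)/2 = -½*7 = -7/2)
R(s) = 2*s
(-6642/(-2222) + 8635/10008) + ((-7931 + R(-1*(-65))) + (A(-4)*19)*(-25)) = (-6642/(-2222) + 8635/10008) + ((-7931 + 2*(-1*(-65))) - 7/2*19*(-25)) = (-6642*(-1/2222) + 8635*(1/10008)) + ((-7931 + 2*65) - 133/2*(-25)) = (3321/1111 + 8635/10008) + ((-7931 + 130) + 3325/2) = 42830053/11118888 + (-7801 + 3325/2) = 42830053/11118888 - 12277/2 = -68210463935/11118888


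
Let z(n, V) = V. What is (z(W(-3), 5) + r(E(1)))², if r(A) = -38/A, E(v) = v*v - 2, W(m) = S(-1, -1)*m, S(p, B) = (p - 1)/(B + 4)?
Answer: 1849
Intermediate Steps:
S(p, B) = (-1 + p)/(4 + B)
W(m) = -2*m/3 (W(m) = ((-1 - 1)/(4 - 1))*m = (-2/3)*m = ((⅓)*(-2))*m = -2*m/3)
E(v) = -2 + v² (E(v) = v² - 2 = -2 + v²)
(z(W(-3), 5) + r(E(1)))² = (5 - 38/(-2 + 1²))² = (5 - 38/(-2 + 1))² = (5 - 38/(-1))² = (5 - 38*(-1))² = (5 + 38)² = 43² = 1849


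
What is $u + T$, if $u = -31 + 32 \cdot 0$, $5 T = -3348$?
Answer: $- \frac{3503}{5} \approx -700.6$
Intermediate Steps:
$T = - \frac{3348}{5}$ ($T = \frac{1}{5} \left(-3348\right) = - \frac{3348}{5} \approx -669.6$)
$u = -31$ ($u = -31 + 0 = -31$)
$u + T = -31 - \frac{3348}{5} = - \frac{3503}{5}$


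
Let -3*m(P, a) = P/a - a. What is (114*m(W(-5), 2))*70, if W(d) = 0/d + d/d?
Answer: 3990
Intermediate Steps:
W(d) = 1 (W(d) = 0 + 1 = 1)
m(P, a) = a/3 - P/(3*a) (m(P, a) = -(P/a - a)/3 = -(-a + P/a)/3 = a/3 - P/(3*a))
(114*m(W(-5), 2))*70 = (114*((⅓)*(2² - 1*1)/2))*70 = (114*((⅓)*(½)*(4 - 1)))*70 = (114*((⅓)*(½)*3))*70 = (114*(½))*70 = 57*70 = 3990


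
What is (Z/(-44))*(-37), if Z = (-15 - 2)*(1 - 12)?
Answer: 629/4 ≈ 157.25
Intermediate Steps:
Z = 187 (Z = -17*(-11) = 187)
(Z/(-44))*(-37) = (187/(-44))*(-37) = -1/44*187*(-37) = -17/4*(-37) = 629/4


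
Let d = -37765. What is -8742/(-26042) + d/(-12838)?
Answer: 78264709/23880514 ≈ 3.2773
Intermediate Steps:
-8742/(-26042) + d/(-12838) = -8742/(-26042) - 37765/(-12838) = -8742*(-1/26042) - 37765*(-1/12838) = 4371/13021 + 5395/1834 = 78264709/23880514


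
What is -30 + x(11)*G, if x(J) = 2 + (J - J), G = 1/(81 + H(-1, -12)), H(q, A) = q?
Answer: -1199/40 ≈ -29.975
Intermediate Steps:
G = 1/80 (G = 1/(81 - 1) = 1/80 ≈ 0.012500)
x(J) = 2 (x(J) = 2 + 0 = 2)
-30 + x(11)*G = -30 + 2*(1/80) = -30 + 1/40 = -1199/40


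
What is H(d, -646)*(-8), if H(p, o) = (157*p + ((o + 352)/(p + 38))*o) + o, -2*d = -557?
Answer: -73729436/211 ≈ -3.4943e+5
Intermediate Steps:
d = 557/2 (d = -1/2*(-557) = 557/2 ≈ 278.50)
H(p, o) = o + 157*p + o*(352 + o)/(38 + p) (H(p, o) = (157*p + ((352 + o)/(38 + p))*o) + o = (157*p + o*(352 + o)/(38 + p)) + o = o + 157*p + o*(352 + o)/(38 + p))
H(d, -646)*(-8) = (((-646)**2 + 157*(557/2)**2 + 390*(-646) + 5966*(557/2) - 646*557/2)/(38 + 557/2))*(-8) = ((417316 + 157*(310249/4) - 251940 + 1661531 - 179911)/(633/2))*(-8) = (2*(417316 + 48709093/4 - 251940 + 1661531 - 179911)/633)*(-8) = ((2/633)*(55297077/4))*(-8) = (18432359/422)*(-8) = -73729436/211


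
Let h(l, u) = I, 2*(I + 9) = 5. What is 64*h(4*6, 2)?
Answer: -416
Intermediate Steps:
I = -13/2 (I = -9 + (1/2)*5 = -9 + 5/2 = -13/2 ≈ -6.5000)
h(l, u) = -13/2
64*h(4*6, 2) = 64*(-13/2) = -416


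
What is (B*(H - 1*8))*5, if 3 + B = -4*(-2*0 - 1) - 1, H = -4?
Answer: 0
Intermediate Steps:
B = 0 (B = -3 + (-4*(-2*0 - 1) - 1) = -3 + (-4*(0 - 1) - 1) = -3 + (-4*(-1) - 1) = -3 + (4 - 1) = -3 + 3 = 0)
(B*(H - 1*8))*5 = (0*(-4 - 1*8))*5 = (0*(-4 - 8))*5 = (0*(-12))*5 = 0*5 = 0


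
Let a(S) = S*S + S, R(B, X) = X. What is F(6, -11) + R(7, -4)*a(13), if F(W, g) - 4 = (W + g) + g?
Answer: -740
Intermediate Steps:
F(W, g) = 4 + W + 2*g (F(W, g) = 4 + ((W + g) + g) = 4 + (W + 2*g) = 4 + W + 2*g)
a(S) = S + S**2 (a(S) = S**2 + S = S + S**2)
F(6, -11) + R(7, -4)*a(13) = (4 + 6 + 2*(-11)) - 52*(1 + 13) = (4 + 6 - 22) - 52*14 = -12 - 4*182 = -12 - 728 = -740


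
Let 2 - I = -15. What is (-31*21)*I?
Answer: -11067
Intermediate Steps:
I = 17 (I = 2 - 1*(-15) = 2 + 15 = 17)
(-31*21)*I = -31*21*17 = -651*17 = -11067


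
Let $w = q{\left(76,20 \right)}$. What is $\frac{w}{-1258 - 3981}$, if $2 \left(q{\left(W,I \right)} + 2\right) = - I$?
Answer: $\frac{12}{5239} \approx 0.0022905$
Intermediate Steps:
$q{\left(W,I \right)} = -2 - \frac{I}{2}$ ($q{\left(W,I \right)} = -2 + \frac{\left(-1\right) I}{2} = -2 - \frac{I}{2}$)
$w = -12$ ($w = -2 - 10 = -12$)
$\frac{w}{-1258 - 3981} = - \frac{12}{-1258 - 3981} = - \frac{12}{-5239} = \left(-12\right) \left(- \frac{1}{5239}\right) = \frac{12}{5239}$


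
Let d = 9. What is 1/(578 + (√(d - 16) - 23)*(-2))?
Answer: 156/97351 + I*√7/194702 ≈ 0.0016024 + 1.3589e-5*I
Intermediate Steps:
1/(578 + (√(d - 16) - 23)*(-2)) = 1/(578 + (√(9 - 16) - 23)*(-2)) = 1/(578 + (√(-7) - 23)*(-2)) = 1/(578 + (I*√7 - 23)*(-2)) = 1/(578 + (-23 + I*√7)*(-2)) = 1/(578 + (46 - 2*I*√7)) = 1/(624 - 2*I*√7)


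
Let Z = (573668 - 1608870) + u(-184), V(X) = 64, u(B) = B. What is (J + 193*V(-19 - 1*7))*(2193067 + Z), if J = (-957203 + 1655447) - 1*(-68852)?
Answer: 902352140088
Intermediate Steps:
Z = -1035386 (Z = (573668 - 1608870) - 184 = -1035202 - 184 = -1035386)
J = 767096 (J = 698244 + 68852 = 767096)
(J + 193*V(-19 - 1*7))*(2193067 + Z) = (767096 + 193*64)*(2193067 - 1035386) = (767096 + 12352)*1157681 = 779448*1157681 = 902352140088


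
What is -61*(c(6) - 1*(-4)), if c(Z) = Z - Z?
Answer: -244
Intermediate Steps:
c(Z) = 0
-61*(c(6) - 1*(-4)) = -61*(0 - 1*(-4)) = -61*(0 + 4) = -61*4 = -244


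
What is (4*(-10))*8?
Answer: -320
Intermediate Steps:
(4*(-10))*8 = -40*8 = -320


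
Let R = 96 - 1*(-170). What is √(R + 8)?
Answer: √274 ≈ 16.553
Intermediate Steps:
R = 266 (R = 96 + 170 = 266)
√(R + 8) = √(266 + 8) = √274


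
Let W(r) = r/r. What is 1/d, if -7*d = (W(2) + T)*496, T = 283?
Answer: -7/140864 ≈ -4.9693e-5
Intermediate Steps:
W(r) = 1
d = -140864/7 (d = -(1 + 283)*496/7 = -284*496/7 = -⅐*140864 = -140864/7 ≈ -20123.)
1/d = 1/(-140864/7) = -7/140864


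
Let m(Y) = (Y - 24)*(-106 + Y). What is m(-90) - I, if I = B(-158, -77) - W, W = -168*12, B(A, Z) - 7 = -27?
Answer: 20348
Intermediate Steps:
B(A, Z) = -20 (B(A, Z) = 7 - 27 = -20)
W = -2016
m(Y) = (-106 + Y)*(-24 + Y) (m(Y) = (-24 + Y)*(-106 + Y) = (-106 + Y)*(-24 + Y))
I = 1996 (I = -20 - 1*(-2016) = -20 + 2016 = 1996)
m(-90) - I = (2544 + (-90)² - 130*(-90)) - 1*1996 = (2544 + 8100 + 11700) - 1996 = 22344 - 1996 = 20348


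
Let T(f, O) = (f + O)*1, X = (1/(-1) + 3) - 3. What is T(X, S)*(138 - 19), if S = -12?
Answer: -1547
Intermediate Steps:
X = -1 (X = (-1 + 3) - 3 = 2 - 3 = -1)
T(f, O) = O + f (T(f, O) = (O + f)*1 = O + f)
T(X, S)*(138 - 19) = (-12 - 1)*(138 - 19) = -13*119 = -1547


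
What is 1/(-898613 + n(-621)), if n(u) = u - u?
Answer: -1/898613 ≈ -1.1128e-6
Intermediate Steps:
n(u) = 0
1/(-898613 + n(-621)) = 1/(-898613 + 0) = 1/(-898613) = -1/898613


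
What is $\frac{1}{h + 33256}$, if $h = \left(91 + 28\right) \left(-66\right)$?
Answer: $\frac{1}{25402} \approx 3.9367 \cdot 10^{-5}$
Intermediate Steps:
$h = -7854$ ($h = 119 \left(-66\right) = -7854$)
$\frac{1}{h + 33256} = \frac{1}{-7854 + 33256} = \frac{1}{25402}$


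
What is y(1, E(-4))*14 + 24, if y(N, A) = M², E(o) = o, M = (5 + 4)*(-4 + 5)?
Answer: 1158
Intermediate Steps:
M = 9 (M = 9*1 = 9)
y(N, A) = 81 (y(N, A) = 9² = 81)
y(1, E(-4))*14 + 24 = 81*14 + 24 = 1134 + 24 = 1158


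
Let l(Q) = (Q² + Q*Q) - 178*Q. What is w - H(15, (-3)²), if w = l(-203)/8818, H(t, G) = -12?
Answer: 112184/4409 ≈ 25.444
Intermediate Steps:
l(Q) = -178*Q + 2*Q² (l(Q) = (Q² + Q²) - 178*Q = 2*Q² - 178*Q = -178*Q + 2*Q²)
w = 59276/4409 (w = (2*(-203)*(-89 - 203))/8818 = (2*(-203)*(-292))*(1/8818) = 118552*(1/8818) = 59276/4409 ≈ 13.444)
w - H(15, (-3)²) = 59276/4409 - 1*(-12) = 59276/4409 + 12 = 112184/4409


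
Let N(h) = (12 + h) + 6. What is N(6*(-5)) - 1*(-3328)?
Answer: 3316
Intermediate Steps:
N(h) = 18 + h
N(6*(-5)) - 1*(-3328) = (18 + 6*(-5)) - 1*(-3328) = (18 - 30) + 3328 = -12 + 3328 = 3316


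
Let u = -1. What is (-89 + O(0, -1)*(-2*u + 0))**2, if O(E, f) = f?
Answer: 8281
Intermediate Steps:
(-89 + O(0, -1)*(-2*u + 0))**2 = (-89 - (-2*(-1) + 0))**2 = (-89 - (2 + 0))**2 = (-89 - 1*2)**2 = (-89 - 2)**2 = (-91)**2 = 8281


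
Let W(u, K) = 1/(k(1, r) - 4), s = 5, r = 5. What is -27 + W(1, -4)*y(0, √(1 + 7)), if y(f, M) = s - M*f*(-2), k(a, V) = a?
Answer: -86/3 ≈ -28.667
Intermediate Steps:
y(f, M) = 5 + 2*M*f (y(f, M) = 5 - M*f*(-2) = 5 - (-2)*M*f = 5 + 2*M*f)
W(u, K) = -⅓ (W(u, K) = 1/(1 - 4) = 1/(-3) = -⅓)
-27 + W(1, -4)*y(0, √(1 + 7)) = -27 - (5 + 2*√(1 + 7)*0)/3 = -27 - (5 + 2*√8*0)/3 = -27 - (5 + 2*(2*√2)*0)/3 = -27 - (5 + 0)/3 = -27 - ⅓*5 = -27 - 5/3 = -86/3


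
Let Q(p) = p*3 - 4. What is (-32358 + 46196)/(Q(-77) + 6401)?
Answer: 6919/3083 ≈ 2.2442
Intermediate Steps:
Q(p) = -4 + 3*p (Q(p) = 3*p - 4 = -4 + 3*p)
(-32358 + 46196)/(Q(-77) + 6401) = (-32358 + 46196)/((-4 + 3*(-77)) + 6401) = 13838/((-4 - 231) + 6401) = 13838/(-235 + 6401) = 13838/6166 = 13838*(1/6166) = 6919/3083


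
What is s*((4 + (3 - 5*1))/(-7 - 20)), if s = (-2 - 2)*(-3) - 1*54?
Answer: 28/9 ≈ 3.1111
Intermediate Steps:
s = -42 (s = -4*(-3) - 54 = 12 - 54 = -42)
s*((4 + (3 - 5*1))/(-7 - 20)) = -42*(4 + (3 - 5*1))/(-7 - 20) = -42*(4 + (3 - 5))/(-27) = -42*(4 - 2)*(-1)/27 = -84*(-1)/27 = -42*(-2/27) = 28/9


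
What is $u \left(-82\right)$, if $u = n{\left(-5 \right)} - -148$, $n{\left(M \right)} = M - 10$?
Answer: $-10906$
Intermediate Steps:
$n{\left(M \right)} = -10 + M$
$u = 133$ ($u = \left(-10 - 5\right) - -148 = -15 + 148 = 133$)
$u \left(-82\right) = 133 \left(-82\right) = -10906$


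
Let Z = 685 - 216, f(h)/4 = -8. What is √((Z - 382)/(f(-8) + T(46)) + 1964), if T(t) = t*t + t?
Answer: 3*√110008110/710 ≈ 44.318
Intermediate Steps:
f(h) = -32 (f(h) = 4*(-8) = -32)
T(t) = t + t² (T(t) = t² + t = t + t²)
Z = 469
√((Z - 382)/(f(-8) + T(46)) + 1964) = √((469 - 382)/(-32 + 46*(1 + 46)) + 1964) = √(87/(-32 + 46*47) + 1964) = √(87/(-32 + 2162) + 1964) = √(87/2130 + 1964) = √(87*(1/2130) + 1964) = √(29/710 + 1964) = √(1394469/710) = 3*√110008110/710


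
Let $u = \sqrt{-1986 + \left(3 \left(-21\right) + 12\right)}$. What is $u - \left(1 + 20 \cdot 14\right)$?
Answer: $-281 + i \sqrt{2037} \approx -281.0 + 45.133 i$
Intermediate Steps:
$u = i \sqrt{2037}$ ($u = \sqrt{-1986 + \left(-63 + 12\right)} = \sqrt{-1986 - 51} = \sqrt{-2037} = i \sqrt{2037} \approx 45.133 i$)
$u - \left(1 + 20 \cdot 14\right) = i \sqrt{2037} - \left(1 + 20 \cdot 14\right) = i \sqrt{2037} - \left(1 + 280\right) = i \sqrt{2037} - 281 = -281 + i \sqrt{2037}$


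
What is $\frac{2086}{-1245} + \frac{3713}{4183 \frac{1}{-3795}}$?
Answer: $- \frac{373442879}{110805} \approx -3370.3$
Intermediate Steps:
$\frac{2086}{-1245} + \frac{3713}{4183 \frac{1}{-3795}} = 2086 \left(- \frac{1}{1245}\right) + \frac{3713}{4183 \left(- \frac{1}{3795}\right)} = - \frac{2086}{1245} + \frac{3713}{- \frac{4183}{3795}} = - \frac{2086}{1245} + 3713 \left(- \frac{3795}{4183}\right) = - \frac{2086}{1245} - \frac{299805}{89} = - \frac{373442879}{110805}$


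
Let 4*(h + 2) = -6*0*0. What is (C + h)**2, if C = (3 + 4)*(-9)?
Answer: 4225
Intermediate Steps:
h = -2 (h = -2 + (-6*0*0)/4 = -2 + (0*0)/4 = -2 + (1/4)*0 = -2 + 0 = -2)
C = -63 (C = 7*(-9) = -63)
(C + h)**2 = (-63 - 2)**2 = (-65)**2 = 4225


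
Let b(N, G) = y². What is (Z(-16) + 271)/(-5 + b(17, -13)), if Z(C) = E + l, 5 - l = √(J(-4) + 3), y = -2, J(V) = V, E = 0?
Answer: -276 + I ≈ -276.0 + 1.0*I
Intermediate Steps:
b(N, G) = 4 (b(N, G) = (-2)² = 4)
l = 5 - I (l = 5 - √(-4 + 3) = 5 - √(-1) = 5 - I ≈ 5.0 - 1.0*I)
Z(C) = 5 - I (Z(C) = 0 + (5 - I) = 5 - I)
(Z(-16) + 271)/(-5 + b(17, -13)) = ((5 - I) + 271)/(-5 + 4) = (276 - I)/(-1) = (276 - I)*(-1) = -276 + I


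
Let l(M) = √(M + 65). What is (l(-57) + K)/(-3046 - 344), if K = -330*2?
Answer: 22/113 - √2/1695 ≈ 0.19386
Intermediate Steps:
K = -660
l(M) = √(65 + M)
(l(-57) + K)/(-3046 - 344) = (√(65 - 57) - 660)/(-3046 - 344) = (√8 - 660)/(-3390) = (2*√2 - 660)*(-1/3390) = (-660 + 2*√2)*(-1/3390) = 22/113 - √2/1695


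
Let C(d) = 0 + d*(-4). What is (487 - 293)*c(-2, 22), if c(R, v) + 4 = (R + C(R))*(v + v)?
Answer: 50440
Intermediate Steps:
C(d) = -4*d (C(d) = 0 - 4*d = -4*d)
c(R, v) = -4 - 6*R*v (c(R, v) = -4 + (R - 4*R)*(v + v) = -4 + (-3*R)*(2*v) = -4 - 6*R*v)
(487 - 293)*c(-2, 22) = (487 - 293)*(-4 - 6*(-2)*22) = 194*(-4 + 264) = 194*260 = 50440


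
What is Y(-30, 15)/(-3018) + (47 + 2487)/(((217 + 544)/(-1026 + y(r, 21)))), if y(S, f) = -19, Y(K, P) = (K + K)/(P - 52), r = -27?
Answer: -49282493940/14162971 ≈ -3479.7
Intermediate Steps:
Y(K, P) = 2*K/(-52 + P) (Y(K, P) = (2*K)/(-52 + P) = 2*K/(-52 + P))
Y(-30, 15)/(-3018) + (47 + 2487)/(((217 + 544)/(-1026 + y(r, 21)))) = (2*(-30)/(-52 + 15))/(-3018) + (47 + 2487)/(((217 + 544)/(-1026 - 19))) = (2*(-30)/(-37))*(-1/3018) + 2534/((761/(-1045))) = (2*(-30)*(-1/37))*(-1/3018) + 2534/((761*(-1/1045))) = (60/37)*(-1/3018) + 2534/(-761/1045) = -10/18611 + 2534*(-1045/761) = -10/18611 - 2648030/761 = -49282493940/14162971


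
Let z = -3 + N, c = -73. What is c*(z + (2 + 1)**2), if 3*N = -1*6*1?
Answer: -292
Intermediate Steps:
N = -2 (N = (-1*6*1)/3 = (-6*1)/3 = (1/3)*(-6) = -2)
z = -5 (z = -3 - 2 = -5)
c*(z + (2 + 1)**2) = -73*(-5 + (2 + 1)**2) = -73*(-5 + 3**2) = -73*(-5 + 9) = -73*4 = -292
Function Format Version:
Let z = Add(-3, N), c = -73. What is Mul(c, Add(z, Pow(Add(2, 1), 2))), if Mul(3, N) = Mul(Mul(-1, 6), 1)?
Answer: -292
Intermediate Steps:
N = -2 (N = Mul(Rational(1, 3), Mul(Mul(-1, 6), 1)) = Mul(Rational(1, 3), Mul(-6, 1)) = Mul(Rational(1, 3), -6) = -2)
z = -5 (z = Add(-3, -2) = -5)
Mul(c, Add(z, Pow(Add(2, 1), 2))) = Mul(-73, Add(-5, Pow(Add(2, 1), 2))) = Mul(-73, Add(-5, Pow(3, 2))) = Mul(-73, Add(-5, 9)) = Mul(-73, 4) = -292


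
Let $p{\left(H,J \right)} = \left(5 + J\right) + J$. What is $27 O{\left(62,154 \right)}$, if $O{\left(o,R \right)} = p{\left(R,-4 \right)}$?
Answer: $-81$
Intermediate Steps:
$p{\left(H,J \right)} = 5 + 2 J$
$O{\left(o,R \right)} = -3$ ($O{\left(o,R \right)} = 5 + 2 \left(-4\right) = 5 - 8 = -3$)
$27 O{\left(62,154 \right)} = 27 \left(-3\right) = -81$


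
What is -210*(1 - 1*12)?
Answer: 2310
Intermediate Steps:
-210*(1 - 1*12) = -210*(1 - 12) = -210*(-11) = 2310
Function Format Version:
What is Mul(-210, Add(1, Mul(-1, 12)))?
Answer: 2310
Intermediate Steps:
Mul(-210, Add(1, Mul(-1, 12))) = Mul(-210, Add(1, -12)) = Mul(-210, -11) = 2310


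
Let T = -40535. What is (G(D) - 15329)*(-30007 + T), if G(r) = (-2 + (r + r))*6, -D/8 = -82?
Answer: 526878198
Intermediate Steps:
D = 656 (D = -8*(-82) = 656)
G(r) = -12 + 12*r (G(r) = (-2 + 2*r)*6 = -12 + 12*r)
(G(D) - 15329)*(-30007 + T) = ((-12 + 12*656) - 15329)*(-30007 - 40535) = ((-12 + 7872) - 15329)*(-70542) = (7860 - 15329)*(-70542) = -7469*(-70542) = 526878198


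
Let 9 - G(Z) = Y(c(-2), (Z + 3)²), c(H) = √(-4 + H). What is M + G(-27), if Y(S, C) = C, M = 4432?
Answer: 3865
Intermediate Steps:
G(Z) = 9 - (3 + Z)² (G(Z) = 9 - (Z + 3)² = 9 - (3 + Z)²)
M + G(-27) = 4432 + (9 - (3 - 27)²) = 4432 + (9 - 1*(-24)²) = 4432 + (9 - 1*576) = 4432 + (9 - 576) = 4432 - 567 = 3865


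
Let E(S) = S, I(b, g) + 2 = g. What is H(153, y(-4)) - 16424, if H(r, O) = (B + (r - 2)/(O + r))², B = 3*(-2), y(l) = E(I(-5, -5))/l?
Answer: -6283364164/383161 ≈ -16399.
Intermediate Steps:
I(b, g) = -2 + g
y(l) = -7/l (y(l) = (-2 - 5)/l = -7/l)
B = -6
H(r, O) = (-6 + (-2 + r)/(O + r))² (H(r, O) = (-6 + (r - 2)/(O + r))² = (-6 + (-2 + r)/(O + r))²)
H(153, y(-4)) - 16424 = (2 + 5*153 + 6*(-7/(-4)))²/(-7/(-4) + 153)² - 16424 = (2 + 765 + 6*(-7*(-¼)))²/(-7*(-¼) + 153)² - 16424 = (2 + 765 + 6*(7/4))²/(7/4 + 153)² - 16424 = (2 + 765 + 21/2)²/(619/4)² - 16424 = 16*(1555/2)²/383161 - 16424 = (16/383161)*(2418025/4) - 16424 = 9672100/383161 - 16424 = -6283364164/383161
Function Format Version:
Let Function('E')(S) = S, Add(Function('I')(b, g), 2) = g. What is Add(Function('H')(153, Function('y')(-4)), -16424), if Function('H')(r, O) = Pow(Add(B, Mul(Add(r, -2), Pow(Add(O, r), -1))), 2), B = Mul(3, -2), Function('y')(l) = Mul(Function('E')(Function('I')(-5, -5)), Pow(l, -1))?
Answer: Rational(-6283364164, 383161) ≈ -16399.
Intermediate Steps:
Function('I')(b, g) = Add(-2, g)
Function('y')(l) = Mul(-7, Pow(l, -1)) (Function('y')(l) = Mul(Add(-2, -5), Pow(l, -1)) = Mul(-7, Pow(l, -1)))
B = -6
Function('H')(r, O) = Pow(Add(-6, Mul(Pow(Add(O, r), -1), Add(-2, r))), 2) (Function('H')(r, O) = Pow(Add(-6, Mul(Add(r, -2), Pow(Add(O, r), -1))), 2) = Pow(Add(-6, Mul(Add(-2, r), Pow(Add(O, r), -1))), 2) = Pow(Add(-6, Mul(Pow(Add(O, r), -1), Add(-2, r))), 2))
Add(Function('H')(153, Function('y')(-4)), -16424) = Add(Mul(Pow(Add(Mul(-7, Pow(-4, -1)), 153), -2), Pow(Add(2, Mul(5, 153), Mul(6, Mul(-7, Pow(-4, -1)))), 2)), -16424) = Add(Mul(Pow(Add(Mul(-7, Rational(-1, 4)), 153), -2), Pow(Add(2, 765, Mul(6, Mul(-7, Rational(-1, 4)))), 2)), -16424) = Add(Mul(Pow(Add(Rational(7, 4), 153), -2), Pow(Add(2, 765, Mul(6, Rational(7, 4))), 2)), -16424) = Add(Mul(Pow(Rational(619, 4), -2), Pow(Add(2, 765, Rational(21, 2)), 2)), -16424) = Add(Mul(Rational(16, 383161), Pow(Rational(1555, 2), 2)), -16424) = Add(Mul(Rational(16, 383161), Rational(2418025, 4)), -16424) = Add(Rational(9672100, 383161), -16424) = Rational(-6283364164, 383161)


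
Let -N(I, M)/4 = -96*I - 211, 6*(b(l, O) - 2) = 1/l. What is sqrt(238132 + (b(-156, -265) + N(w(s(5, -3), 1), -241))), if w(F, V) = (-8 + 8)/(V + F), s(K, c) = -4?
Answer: sqrt(5815768582)/156 ≈ 488.85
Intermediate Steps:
w(F, V) = 0 (w(F, V) = 0/(F + V) = 0)
b(l, O) = 2 + 1/(6*l)
N(I, M) = 844 + 384*I (N(I, M) = -4*(-96*I - 211) = -4*(-211 - 96*I) = 844 + 384*I)
sqrt(238132 + (b(-156, -265) + N(w(s(5, -3), 1), -241))) = sqrt(238132 + ((2 + (1/6)/(-156)) + (844 + 384*0))) = sqrt(238132 + ((2 + (1/6)*(-1/156)) + (844 + 0))) = sqrt(238132 + ((2 - 1/936) + 844)) = sqrt(238132 + (1871/936 + 844)) = sqrt(238132 + 791855/936) = sqrt(223683407/936) = sqrt(5815768582)/156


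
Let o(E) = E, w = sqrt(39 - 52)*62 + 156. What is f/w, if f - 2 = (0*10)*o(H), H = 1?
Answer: 6/1429 - 31*I*sqrt(13)/18577 ≈ 0.0041987 - 0.0060167*I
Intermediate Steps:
w = 156 + 62*I*sqrt(13) (w = sqrt(-13)*62 + 156 = (I*sqrt(13))*62 + 156 = 62*I*sqrt(13) + 156 = 156 + 62*I*sqrt(13) ≈ 156.0 + 223.54*I)
f = 2 (f = 2 + (0*10)*1 = 2 + 0*1 = 2 + 0 = 2)
f/w = 2/(156 + 62*I*sqrt(13))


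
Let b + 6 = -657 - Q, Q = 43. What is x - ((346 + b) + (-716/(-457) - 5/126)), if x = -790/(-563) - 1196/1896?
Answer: 460027058192/1280537307 ≈ 359.25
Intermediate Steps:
x = 206123/266862 (x = -790*(-1/563) - 1196*1/1896 = 790/563 - 299/474 = 206123/266862 ≈ 0.77240)
b = -706 (b = -6 + (-657 - 1*43) = -6 + (-657 - 43) = -6 - 700 = -706)
x - ((346 + b) + (-716/(-457) - 5/126)) = 206123/266862 - ((346 - 706) + (-716/(-457) - 5/126)) = 206123/266862 - (-360 + (-716*(-1/457) - 5*1/126)) = 206123/266862 - (-360 + (716/457 - 5/126)) = 206123/266862 - (-360 + 87931/57582) = 206123/266862 - 1*(-20641589/57582) = 206123/266862 + 20641589/57582 = 460027058192/1280537307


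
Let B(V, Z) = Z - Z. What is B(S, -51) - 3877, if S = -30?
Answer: -3877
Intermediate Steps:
B(V, Z) = 0
B(S, -51) - 3877 = 0 - 3877 = -3877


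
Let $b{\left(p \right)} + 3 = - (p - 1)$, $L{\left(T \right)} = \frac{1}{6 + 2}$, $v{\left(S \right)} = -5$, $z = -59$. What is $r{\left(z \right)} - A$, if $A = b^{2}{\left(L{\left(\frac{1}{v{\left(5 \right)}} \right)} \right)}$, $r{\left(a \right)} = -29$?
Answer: $- \frac{2145}{64} \approx -33.516$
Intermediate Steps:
$L{\left(T \right)} = \frac{1}{8}$
$b{\left(p \right)} = -2 - p$ ($b{\left(p \right)} = -3 - \left(p - 1\right) = -3 - \left(-1 + p\right) = -2 - p$)
$A = \frac{289}{64}$ ($A = \left(-2 - \frac{1}{8}\right)^{2} = \left(- \frac{17}{8}\right)^{2} = \frac{289}{64} \approx 4.5156$)
$r{\left(z \right)} - A = -29 - \frac{289}{64} = - \frac{2145}{64}$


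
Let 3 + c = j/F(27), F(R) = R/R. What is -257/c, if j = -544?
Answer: 257/547 ≈ 0.46984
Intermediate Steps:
F(R) = 1
c = -547 (c = -3 - 544/1 = -3 - 544*1 = -3 - 544 = -547)
-257/c = -257/(-547) = -257*(-1/547) = 257/547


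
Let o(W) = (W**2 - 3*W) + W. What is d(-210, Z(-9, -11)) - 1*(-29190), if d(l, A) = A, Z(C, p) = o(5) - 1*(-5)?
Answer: 29210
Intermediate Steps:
o(W) = W**2 - 2*W
Z(C, p) = 20 (Z(C, p) = 5*(-2 + 5) - 1*(-5) = 5*3 + 5 = 15 + 5 = 20)
d(-210, Z(-9, -11)) - 1*(-29190) = 20 - 1*(-29190) = 20 + 29190 = 29210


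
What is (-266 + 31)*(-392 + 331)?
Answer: 14335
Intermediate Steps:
(-266 + 31)*(-392 + 331) = -235*(-61) = 14335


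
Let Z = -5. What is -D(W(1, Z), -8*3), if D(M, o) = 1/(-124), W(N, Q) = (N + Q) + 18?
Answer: 1/124 ≈ 0.0080645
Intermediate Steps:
W(N, Q) = 18 + N + Q
D(M, o) = -1/124
-D(W(1, Z), -8*3) = -1*(-1/124) = 1/124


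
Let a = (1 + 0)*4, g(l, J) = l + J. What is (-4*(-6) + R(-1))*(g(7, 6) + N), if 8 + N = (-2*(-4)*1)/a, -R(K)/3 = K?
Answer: 189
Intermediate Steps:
R(K) = -3*K
g(l, J) = J + l
a = 4 (a = 1*4 = 4)
N = -6 (N = -8 + (-2*(-4)*1)/4 = -8 + (8*1)*(¼) = -8 + 8*(¼) = -8 + 2 = -6)
(-4*(-6) + R(-1))*(g(7, 6) + N) = (-4*(-6) - 3*(-1))*((6 + 7) - 6) = (24 + 3)*(13 - 6) = 27*7 = 189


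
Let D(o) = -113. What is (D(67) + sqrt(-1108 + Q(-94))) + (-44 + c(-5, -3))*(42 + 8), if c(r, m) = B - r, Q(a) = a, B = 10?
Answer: -1563 + I*sqrt(1202) ≈ -1563.0 + 34.67*I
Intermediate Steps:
c(r, m) = 10 - r
(D(67) + sqrt(-1108 + Q(-94))) + (-44 + c(-5, -3))*(42 + 8) = (-113 + sqrt(-1108 - 94)) + (-44 + (10 - 1*(-5)))*(42 + 8) = (-113 + sqrt(-1202)) + (-44 + (10 + 5))*50 = (-113 + I*sqrt(1202)) + (-44 + 15)*50 = (-113 + I*sqrt(1202)) - 29*50 = (-113 + I*sqrt(1202)) - 1450 = -1563 + I*sqrt(1202)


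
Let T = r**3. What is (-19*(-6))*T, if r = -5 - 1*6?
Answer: -151734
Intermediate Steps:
r = -11 (r = -5 - 6 = -11)
T = -1331 (T = (-11)**3 = -1331)
(-19*(-6))*T = -19*(-6)*(-1331) = 114*(-1331) = -151734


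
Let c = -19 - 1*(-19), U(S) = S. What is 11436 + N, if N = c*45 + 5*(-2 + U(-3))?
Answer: 11411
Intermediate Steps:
c = 0 (c = -19 + 19 = 0)
N = -25 (N = 0*45 + 5*(-2 - 3) = 0 + 5*(-5) = 0 - 25 = -25)
11436 + N = 11436 - 25 = 11411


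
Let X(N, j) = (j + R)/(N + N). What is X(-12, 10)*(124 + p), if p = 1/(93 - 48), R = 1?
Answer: -61391/1080 ≈ -56.844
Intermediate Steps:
p = 1/45 ≈ 0.022222
X(N, j) = (1 + j)/(2*N) (X(N, j) = (j + 1)/(N + N) = (1 + j)/((2*N)) = (1 + j)*(1/(2*N)) = (1 + j)/(2*N))
X(-12, 10)*(124 + p) = ((½)*(1 + 10)/(-12))*(124 + 1/45) = ((½)*(-1/12)*11)*(5581/45) = -11/24*5581/45 = -61391/1080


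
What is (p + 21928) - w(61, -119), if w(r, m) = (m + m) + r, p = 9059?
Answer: 31164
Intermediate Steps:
w(r, m) = r + 2*m (w(r, m) = 2*m + r = r + 2*m)
(p + 21928) - w(61, -119) = (9059 + 21928) - (61 + 2*(-119)) = 30987 - (61 - 238) = 30987 - 1*(-177) = 30987 + 177 = 31164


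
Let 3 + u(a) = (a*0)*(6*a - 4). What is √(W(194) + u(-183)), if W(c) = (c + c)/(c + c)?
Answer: I*√2 ≈ 1.4142*I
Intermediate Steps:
W(c) = 1 (W(c) = (2*c)/((2*c)) = (2*c)*(1/(2*c)) = 1)
u(a) = -3 (u(a) = -3 + (a*0)*(6*a - 4) = -3 + 0*(-4 + 6*a) = -3 + 0 = -3)
√(W(194) + u(-183)) = √(1 - 3) = √(-2) = I*√2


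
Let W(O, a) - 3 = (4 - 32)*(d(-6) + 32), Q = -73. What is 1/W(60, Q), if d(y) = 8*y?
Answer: 1/451 ≈ 0.0022173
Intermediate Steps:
W(O, a) = 451 (W(O, a) = 3 + (4 - 32)*(8*(-6) + 32) = 3 - 28*(-48 + 32) = 3 - 28*(-16) = 3 + 448 = 451)
1/W(60, Q) = 1/451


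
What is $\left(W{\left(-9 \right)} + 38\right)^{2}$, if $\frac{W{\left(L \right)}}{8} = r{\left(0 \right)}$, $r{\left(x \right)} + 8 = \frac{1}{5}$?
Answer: $\frac{14884}{25} \approx 595.36$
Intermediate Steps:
$r{\left(x \right)} = - \frac{39}{5}$ ($r{\left(x \right)} = -8 + \frac{1}{5} = - \frac{39}{5}$)
$W{\left(L \right)} = - \frac{312}{5}$ ($W{\left(L \right)} = 8 \left(- \frac{39}{5}\right) = - \frac{312}{5}$)
$\left(W{\left(-9 \right)} + 38\right)^{2} = \left(- \frac{312}{5} + 38\right)^{2} = \left(- \frac{122}{5}\right)^{2} = \frac{14884}{25}$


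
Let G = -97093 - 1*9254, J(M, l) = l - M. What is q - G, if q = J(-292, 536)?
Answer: 107175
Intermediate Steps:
G = -106347 (G = -97093 - 9254 = -106347)
q = 828 (q = 536 - 1*(-292) = 536 + 292 = 828)
q - G = 828 - 1*(-106347) = 828 + 106347 = 107175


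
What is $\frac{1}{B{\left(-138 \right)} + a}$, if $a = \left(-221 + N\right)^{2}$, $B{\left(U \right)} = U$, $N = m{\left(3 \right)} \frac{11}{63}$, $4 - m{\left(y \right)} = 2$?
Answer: $\frac{3969}{192690079} \approx 2.0598 \cdot 10^{-5}$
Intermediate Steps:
$m{\left(y \right)} = 2$ ($m{\left(y \right)} = 4 - 2 = 2$)
$N = \frac{22}{63}$ ($N = 2 \cdot \frac{11}{63} = \frac{22}{63} \approx 0.34921$)
$a = \frac{193237801}{3969}$ ($a = \left(-221 + \frac{22}{63}\right)^{2} = \left(- \frac{13901}{63}\right)^{2} = \frac{193237801}{3969} \approx 48687.0$)
$\frac{1}{B{\left(-138 \right)} + a} = \frac{1}{-138 + \frac{193237801}{3969}} = \frac{1}{\frac{192690079}{3969}} = \frac{3969}{192690079}$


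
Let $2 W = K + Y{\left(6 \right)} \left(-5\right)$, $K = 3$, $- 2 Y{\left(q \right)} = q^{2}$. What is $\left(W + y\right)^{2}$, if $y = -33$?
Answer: $\frac{729}{4} \approx 182.25$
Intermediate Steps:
$Y{\left(q \right)} = - \frac{q^{2}}{2}$
$W = \frac{93}{2}$ ($W = \frac{3 + - \frac{6^{2}}{2} \left(-5\right)}{2} = \frac{3 + \left(- \frac{1}{2}\right) 36 \left(-5\right)}{2} = \frac{3 - -90}{2} = \frac{3 + 90}{2} = \frac{1}{2} \cdot 93 = \frac{93}{2} \approx 46.5$)
$\left(W + y\right)^{2} = \left(\frac{93}{2} - 33\right)^{2} = \left(\frac{27}{2}\right)^{2} = \frac{729}{4}$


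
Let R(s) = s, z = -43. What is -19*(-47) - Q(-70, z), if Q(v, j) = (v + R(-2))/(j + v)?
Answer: 100837/113 ≈ 892.36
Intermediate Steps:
Q(v, j) = (-2 + v)/(j + v) (Q(v, j) = (v - 2)/(j + v) = (-2 + v)/(j + v))
-19*(-47) - Q(-70, z) = -19*(-47) - (-2 - 70)/(-43 - 70) = 893 - (-72)/(-113) = 893 - (-1)*(-72)/113 = 893 - 1*72/113 = 893 - 72/113 = 100837/113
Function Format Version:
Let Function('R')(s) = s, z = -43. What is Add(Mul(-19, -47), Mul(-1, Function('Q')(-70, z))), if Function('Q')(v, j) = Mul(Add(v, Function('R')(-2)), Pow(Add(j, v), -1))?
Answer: Rational(100837, 113) ≈ 892.36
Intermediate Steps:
Function('Q')(v, j) = Mul(Pow(Add(j, v), -1), Add(-2, v)) (Function('Q')(v, j) = Mul(Add(v, -2), Pow(Add(j, v), -1)) = Mul(Add(-2, v), Pow(Add(j, v), -1)) = Mul(Pow(Add(j, v), -1), Add(-2, v)))
Add(Mul(-19, -47), Mul(-1, Function('Q')(-70, z))) = Add(Mul(-19, -47), Mul(-1, Mul(Pow(Add(-43, -70), -1), Add(-2, -70)))) = Add(893, Mul(-1, Mul(Pow(-113, -1), -72))) = Add(893, Mul(-1, Mul(Rational(-1, 113), -72))) = Add(893, Mul(-1, Rational(72, 113))) = Add(893, Rational(-72, 113)) = Rational(100837, 113)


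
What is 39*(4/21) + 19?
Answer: 185/7 ≈ 26.429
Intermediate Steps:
39*(4/21) + 19 = 52/7 + 19 = 185/7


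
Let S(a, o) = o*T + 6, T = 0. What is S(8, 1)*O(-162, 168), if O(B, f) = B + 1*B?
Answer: -1944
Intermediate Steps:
O(B, f) = 2*B (O(B, f) = B + B = 2*B)
S(a, o) = 6 (S(a, o) = o*0 + 6 = 0 + 6 = 6)
S(8, 1)*O(-162, 168) = 6*(2*(-162)) = 6*(-324) = -1944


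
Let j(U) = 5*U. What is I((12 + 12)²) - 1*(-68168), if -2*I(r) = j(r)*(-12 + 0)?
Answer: 85448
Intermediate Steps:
I(r) = 30*r (I(r) = -5*r*(-12 + 0)/2 = -5*r*(-12)/2 = -(-30)*r = 30*r)
I((12 + 12)²) - 1*(-68168) = 30*(12 + 12)² - 1*(-68168) = 30*24² + 68168 = 30*576 + 68168 = 17280 + 68168 = 85448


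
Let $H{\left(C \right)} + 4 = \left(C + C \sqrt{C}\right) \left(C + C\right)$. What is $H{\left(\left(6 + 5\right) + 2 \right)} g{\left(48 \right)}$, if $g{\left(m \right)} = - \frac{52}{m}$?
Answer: $- \frac{2171}{6} - \frac{2197 \sqrt{13}}{6} \approx -1682.1$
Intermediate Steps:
$H{\left(C \right)} = -4 + 2 C \left(C + C^{\frac{3}{2}}\right)$ ($H{\left(C \right)} = -4 + \left(C + C \sqrt{C}\right) \left(C + C\right) = -4 + \left(C + C^{\frac{3}{2}}\right) 2 C = -4 + 2 C \left(C + C^{\frac{3}{2}}\right)$)
$H{\left(\left(6 + 5\right) + 2 \right)} g{\left(48 \right)} = \left(-4 + 2 \left(\left(6 + 5\right) + 2\right)^{2} + 2 \left(\left(6 + 5\right) + 2\right)^{\frac{5}{2}}\right) \left(- \frac{52}{48}\right) = \left(-4 + 2 \left(11 + 2\right)^{2} + 2 \left(11 + 2\right)^{\frac{5}{2}}\right) \left(\left(-52\right) \frac{1}{48}\right) = \left(-4 + 2 \cdot 13^{2} + 2 \cdot 13^{\frac{5}{2}}\right) \left(- \frac{13}{12}\right) = \left(-4 + 2 \cdot 169 + 2 \cdot 169 \sqrt{13}\right) \left(- \frac{13}{12}\right) = \left(-4 + 338 + 338 \sqrt{13}\right) \left(- \frac{13}{12}\right) = \left(334 + 338 \sqrt{13}\right) \left(- \frac{13}{12}\right) = - \frac{2171}{6} - \frac{2197 \sqrt{13}}{6}$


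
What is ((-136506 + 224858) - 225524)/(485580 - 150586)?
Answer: -68586/167497 ≈ -0.40948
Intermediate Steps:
((-136506 + 224858) - 225524)/(485580 - 150586) = (88352 - 225524)/334994 = -137172*1/334994 = -68586/167497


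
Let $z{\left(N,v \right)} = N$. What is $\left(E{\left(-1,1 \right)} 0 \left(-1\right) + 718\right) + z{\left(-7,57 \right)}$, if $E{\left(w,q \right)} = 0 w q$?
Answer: $711$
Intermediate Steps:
$E{\left(w,q \right)} = 0$ ($E{\left(w,q \right)} = 0 q = 0$)
$\left(E{\left(-1,1 \right)} 0 \left(-1\right) + 718\right) + z{\left(-7,57 \right)} = \left(0 \cdot 0 \left(-1\right) + 718\right) - 7 = \left(0 \left(-1\right) + 718\right) - 7 = \left(0 + 718\right) - 7 = 718 - 7 = 711$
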